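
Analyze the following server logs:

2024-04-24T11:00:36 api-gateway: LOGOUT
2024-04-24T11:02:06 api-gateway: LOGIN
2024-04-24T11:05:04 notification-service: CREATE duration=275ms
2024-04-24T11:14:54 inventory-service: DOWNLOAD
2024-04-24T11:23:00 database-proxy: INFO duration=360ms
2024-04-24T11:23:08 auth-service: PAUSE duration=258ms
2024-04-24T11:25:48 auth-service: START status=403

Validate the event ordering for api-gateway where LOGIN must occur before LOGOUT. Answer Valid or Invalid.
Invalid

To validate ordering:

1. Required order: LOGIN → LOGOUT
2. Rule: LOGIN must occur before LOGOUT
3. Check actual order of events for api-gateway
4. Result: Invalid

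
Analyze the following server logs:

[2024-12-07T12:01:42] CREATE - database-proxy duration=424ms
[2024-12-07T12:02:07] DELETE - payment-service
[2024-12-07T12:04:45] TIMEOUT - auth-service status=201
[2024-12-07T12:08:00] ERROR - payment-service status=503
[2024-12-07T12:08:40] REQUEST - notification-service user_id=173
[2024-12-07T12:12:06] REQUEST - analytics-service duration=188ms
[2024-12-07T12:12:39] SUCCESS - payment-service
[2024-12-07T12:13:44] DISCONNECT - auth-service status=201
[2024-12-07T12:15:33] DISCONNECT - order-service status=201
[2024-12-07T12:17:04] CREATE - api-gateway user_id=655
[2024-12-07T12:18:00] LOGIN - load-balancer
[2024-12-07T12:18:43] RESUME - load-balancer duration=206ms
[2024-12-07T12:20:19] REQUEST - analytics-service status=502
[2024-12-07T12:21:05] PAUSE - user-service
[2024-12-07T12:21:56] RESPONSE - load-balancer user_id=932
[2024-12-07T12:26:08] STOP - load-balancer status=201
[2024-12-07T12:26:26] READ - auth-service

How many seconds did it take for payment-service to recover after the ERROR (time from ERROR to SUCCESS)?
279

To calculate recovery time:

1. Find ERROR event for payment-service: 2024-12-07T12:08:00
2. Find next SUCCESS event for payment-service: 2024-12-07T12:12:39
3. Recovery time: 2024-12-07T12:12:39 - 2024-12-07T12:08:00 = 279 seconds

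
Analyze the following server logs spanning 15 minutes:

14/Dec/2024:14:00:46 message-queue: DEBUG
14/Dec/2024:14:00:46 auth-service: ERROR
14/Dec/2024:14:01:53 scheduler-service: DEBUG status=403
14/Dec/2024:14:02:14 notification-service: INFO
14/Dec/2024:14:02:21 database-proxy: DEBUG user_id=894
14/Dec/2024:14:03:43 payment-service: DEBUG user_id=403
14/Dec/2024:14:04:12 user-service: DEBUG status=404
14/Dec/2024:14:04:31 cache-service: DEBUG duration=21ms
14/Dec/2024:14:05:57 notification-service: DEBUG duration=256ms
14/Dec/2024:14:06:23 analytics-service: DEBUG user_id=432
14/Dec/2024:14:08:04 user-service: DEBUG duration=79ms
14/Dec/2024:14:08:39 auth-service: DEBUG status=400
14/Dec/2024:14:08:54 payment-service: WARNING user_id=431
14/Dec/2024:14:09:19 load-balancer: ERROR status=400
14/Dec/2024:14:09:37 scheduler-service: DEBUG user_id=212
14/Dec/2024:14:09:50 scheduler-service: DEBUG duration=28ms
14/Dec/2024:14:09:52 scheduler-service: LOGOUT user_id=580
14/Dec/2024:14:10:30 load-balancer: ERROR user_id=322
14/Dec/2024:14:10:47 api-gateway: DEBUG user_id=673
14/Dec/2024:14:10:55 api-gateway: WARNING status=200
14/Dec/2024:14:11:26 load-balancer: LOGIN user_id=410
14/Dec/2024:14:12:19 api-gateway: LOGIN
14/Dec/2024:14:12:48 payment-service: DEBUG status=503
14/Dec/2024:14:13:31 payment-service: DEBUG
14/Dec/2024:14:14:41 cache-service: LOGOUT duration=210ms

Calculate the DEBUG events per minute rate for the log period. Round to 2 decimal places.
1.0

To calculate the rate:

1. Count total DEBUG events: 15
2. Total time period: 15 minutes
3. Rate = 15 / 15 = 1.0 events per minute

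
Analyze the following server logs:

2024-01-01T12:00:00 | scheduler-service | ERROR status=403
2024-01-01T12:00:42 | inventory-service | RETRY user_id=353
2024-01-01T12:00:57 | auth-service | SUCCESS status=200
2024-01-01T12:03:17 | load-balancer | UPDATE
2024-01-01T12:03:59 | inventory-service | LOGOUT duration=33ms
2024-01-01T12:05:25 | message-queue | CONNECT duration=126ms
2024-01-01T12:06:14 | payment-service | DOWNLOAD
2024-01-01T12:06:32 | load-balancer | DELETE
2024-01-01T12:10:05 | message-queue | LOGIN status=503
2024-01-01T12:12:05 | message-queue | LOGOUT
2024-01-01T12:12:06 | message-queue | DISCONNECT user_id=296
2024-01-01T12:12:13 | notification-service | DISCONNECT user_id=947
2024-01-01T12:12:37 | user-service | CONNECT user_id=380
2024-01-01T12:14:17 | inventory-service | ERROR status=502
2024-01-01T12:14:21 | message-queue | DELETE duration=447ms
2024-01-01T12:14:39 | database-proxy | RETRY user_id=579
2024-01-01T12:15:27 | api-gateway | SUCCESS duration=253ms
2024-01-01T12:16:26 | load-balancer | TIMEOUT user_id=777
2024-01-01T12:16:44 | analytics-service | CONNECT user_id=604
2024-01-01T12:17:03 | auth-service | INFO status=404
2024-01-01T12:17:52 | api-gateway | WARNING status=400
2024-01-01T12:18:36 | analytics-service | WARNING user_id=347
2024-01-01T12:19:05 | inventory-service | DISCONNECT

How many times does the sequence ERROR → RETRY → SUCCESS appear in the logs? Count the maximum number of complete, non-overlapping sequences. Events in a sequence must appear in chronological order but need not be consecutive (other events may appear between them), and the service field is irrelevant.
2

To count sequences:

1. Look for pattern: ERROR → RETRY → SUCCESS
2. Greedily scan the log in chronological order, matching each sequence element in turn (ignoring service)
3. Each time the full pattern completes, increment the count and restart matching from the next event
4. Complete non-overlapping sequences found: 2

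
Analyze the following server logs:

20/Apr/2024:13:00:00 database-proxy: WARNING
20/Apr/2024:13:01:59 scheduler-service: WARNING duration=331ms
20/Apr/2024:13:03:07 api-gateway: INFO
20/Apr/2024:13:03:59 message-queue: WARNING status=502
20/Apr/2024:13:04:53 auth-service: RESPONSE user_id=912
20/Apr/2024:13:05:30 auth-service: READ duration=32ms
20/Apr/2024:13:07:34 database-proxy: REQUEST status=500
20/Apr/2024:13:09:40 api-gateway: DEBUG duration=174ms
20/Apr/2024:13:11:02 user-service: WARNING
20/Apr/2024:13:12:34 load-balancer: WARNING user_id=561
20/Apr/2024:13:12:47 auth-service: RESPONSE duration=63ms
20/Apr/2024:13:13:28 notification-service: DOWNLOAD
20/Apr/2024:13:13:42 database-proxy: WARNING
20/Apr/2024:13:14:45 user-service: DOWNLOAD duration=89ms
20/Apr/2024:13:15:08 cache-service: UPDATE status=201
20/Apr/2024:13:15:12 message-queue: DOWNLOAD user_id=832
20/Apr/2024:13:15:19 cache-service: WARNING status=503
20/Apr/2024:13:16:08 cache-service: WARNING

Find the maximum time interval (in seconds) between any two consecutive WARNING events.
423

To find the longest gap:

1. Extract all WARNING events in chronological order
2. Calculate time differences between consecutive events
3. Find the maximum difference
4. Longest gap: 423 seconds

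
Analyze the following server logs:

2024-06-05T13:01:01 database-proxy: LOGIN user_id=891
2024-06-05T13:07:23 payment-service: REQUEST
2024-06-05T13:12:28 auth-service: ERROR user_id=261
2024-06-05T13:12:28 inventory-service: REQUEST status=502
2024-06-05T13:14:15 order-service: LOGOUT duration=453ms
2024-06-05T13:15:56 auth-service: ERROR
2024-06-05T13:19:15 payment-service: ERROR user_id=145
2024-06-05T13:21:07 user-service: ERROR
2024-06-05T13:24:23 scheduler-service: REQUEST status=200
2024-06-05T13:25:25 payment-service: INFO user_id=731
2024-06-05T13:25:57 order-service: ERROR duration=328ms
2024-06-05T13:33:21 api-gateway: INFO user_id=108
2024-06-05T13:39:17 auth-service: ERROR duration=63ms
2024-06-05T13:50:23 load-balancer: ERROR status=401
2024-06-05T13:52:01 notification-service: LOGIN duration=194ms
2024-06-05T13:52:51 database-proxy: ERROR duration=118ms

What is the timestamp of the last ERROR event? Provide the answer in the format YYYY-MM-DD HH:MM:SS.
2024-06-05 13:52:51

To find the last event:

1. Filter for all ERROR events
2. Sort by timestamp
3. Select the last one
4. Timestamp: 2024-06-05 13:52:51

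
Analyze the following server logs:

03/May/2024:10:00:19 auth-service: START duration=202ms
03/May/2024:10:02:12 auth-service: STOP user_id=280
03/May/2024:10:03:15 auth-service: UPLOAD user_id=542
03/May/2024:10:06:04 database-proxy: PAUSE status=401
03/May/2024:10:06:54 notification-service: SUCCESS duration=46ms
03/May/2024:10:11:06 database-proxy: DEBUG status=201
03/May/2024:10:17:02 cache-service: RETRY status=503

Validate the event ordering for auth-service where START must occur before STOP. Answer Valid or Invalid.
Valid

To validate ordering:

1. Required order: START → STOP
2. Rule: START must occur before STOP
3. Check actual order of events for auth-service
4. Result: Valid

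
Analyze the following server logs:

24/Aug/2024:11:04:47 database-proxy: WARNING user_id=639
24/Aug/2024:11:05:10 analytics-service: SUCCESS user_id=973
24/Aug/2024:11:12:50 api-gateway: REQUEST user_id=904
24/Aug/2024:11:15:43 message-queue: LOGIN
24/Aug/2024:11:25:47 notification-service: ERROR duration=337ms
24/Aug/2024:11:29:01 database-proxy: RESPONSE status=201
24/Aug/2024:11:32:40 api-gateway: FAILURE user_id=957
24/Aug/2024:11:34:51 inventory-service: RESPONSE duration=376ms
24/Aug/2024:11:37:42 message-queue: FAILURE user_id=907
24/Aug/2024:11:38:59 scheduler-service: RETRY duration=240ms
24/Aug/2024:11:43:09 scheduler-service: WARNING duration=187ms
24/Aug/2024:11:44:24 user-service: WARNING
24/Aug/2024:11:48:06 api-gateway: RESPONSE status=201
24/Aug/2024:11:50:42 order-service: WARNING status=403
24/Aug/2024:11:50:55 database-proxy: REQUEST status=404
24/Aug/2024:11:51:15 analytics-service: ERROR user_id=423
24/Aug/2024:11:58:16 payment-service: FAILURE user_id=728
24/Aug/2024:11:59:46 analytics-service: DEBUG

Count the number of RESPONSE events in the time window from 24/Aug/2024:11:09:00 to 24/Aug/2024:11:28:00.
0

To count events in the time window:

1. Window boundaries: 24/Aug/2024:11:09:00 to 24/Aug/2024:11:28:00
2. Filter for RESPONSE events within this window
3. Count matching events: 0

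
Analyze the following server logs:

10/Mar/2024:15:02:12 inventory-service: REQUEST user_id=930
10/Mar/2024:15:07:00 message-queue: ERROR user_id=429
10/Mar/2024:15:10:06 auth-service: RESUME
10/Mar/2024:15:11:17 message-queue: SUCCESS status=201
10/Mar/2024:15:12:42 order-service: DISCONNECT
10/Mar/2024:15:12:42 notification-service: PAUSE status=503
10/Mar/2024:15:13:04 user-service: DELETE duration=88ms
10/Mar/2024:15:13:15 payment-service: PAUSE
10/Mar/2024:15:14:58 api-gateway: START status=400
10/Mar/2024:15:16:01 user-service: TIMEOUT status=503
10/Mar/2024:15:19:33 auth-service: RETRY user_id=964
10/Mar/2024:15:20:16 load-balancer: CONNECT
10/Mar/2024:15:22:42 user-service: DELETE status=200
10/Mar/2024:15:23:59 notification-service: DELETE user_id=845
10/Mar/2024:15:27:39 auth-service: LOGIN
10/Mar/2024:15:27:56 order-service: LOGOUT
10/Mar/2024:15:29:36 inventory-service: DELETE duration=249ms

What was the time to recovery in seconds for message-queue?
257

To calculate recovery time:

1. Find ERROR event for message-queue: 10/Mar/2024:15:07:00
2. Find next SUCCESS event for message-queue: 10/Mar/2024:15:11:17
3. Recovery time: 10/Mar/2024:15:11:17 - 10/Mar/2024:15:07:00 = 257 seconds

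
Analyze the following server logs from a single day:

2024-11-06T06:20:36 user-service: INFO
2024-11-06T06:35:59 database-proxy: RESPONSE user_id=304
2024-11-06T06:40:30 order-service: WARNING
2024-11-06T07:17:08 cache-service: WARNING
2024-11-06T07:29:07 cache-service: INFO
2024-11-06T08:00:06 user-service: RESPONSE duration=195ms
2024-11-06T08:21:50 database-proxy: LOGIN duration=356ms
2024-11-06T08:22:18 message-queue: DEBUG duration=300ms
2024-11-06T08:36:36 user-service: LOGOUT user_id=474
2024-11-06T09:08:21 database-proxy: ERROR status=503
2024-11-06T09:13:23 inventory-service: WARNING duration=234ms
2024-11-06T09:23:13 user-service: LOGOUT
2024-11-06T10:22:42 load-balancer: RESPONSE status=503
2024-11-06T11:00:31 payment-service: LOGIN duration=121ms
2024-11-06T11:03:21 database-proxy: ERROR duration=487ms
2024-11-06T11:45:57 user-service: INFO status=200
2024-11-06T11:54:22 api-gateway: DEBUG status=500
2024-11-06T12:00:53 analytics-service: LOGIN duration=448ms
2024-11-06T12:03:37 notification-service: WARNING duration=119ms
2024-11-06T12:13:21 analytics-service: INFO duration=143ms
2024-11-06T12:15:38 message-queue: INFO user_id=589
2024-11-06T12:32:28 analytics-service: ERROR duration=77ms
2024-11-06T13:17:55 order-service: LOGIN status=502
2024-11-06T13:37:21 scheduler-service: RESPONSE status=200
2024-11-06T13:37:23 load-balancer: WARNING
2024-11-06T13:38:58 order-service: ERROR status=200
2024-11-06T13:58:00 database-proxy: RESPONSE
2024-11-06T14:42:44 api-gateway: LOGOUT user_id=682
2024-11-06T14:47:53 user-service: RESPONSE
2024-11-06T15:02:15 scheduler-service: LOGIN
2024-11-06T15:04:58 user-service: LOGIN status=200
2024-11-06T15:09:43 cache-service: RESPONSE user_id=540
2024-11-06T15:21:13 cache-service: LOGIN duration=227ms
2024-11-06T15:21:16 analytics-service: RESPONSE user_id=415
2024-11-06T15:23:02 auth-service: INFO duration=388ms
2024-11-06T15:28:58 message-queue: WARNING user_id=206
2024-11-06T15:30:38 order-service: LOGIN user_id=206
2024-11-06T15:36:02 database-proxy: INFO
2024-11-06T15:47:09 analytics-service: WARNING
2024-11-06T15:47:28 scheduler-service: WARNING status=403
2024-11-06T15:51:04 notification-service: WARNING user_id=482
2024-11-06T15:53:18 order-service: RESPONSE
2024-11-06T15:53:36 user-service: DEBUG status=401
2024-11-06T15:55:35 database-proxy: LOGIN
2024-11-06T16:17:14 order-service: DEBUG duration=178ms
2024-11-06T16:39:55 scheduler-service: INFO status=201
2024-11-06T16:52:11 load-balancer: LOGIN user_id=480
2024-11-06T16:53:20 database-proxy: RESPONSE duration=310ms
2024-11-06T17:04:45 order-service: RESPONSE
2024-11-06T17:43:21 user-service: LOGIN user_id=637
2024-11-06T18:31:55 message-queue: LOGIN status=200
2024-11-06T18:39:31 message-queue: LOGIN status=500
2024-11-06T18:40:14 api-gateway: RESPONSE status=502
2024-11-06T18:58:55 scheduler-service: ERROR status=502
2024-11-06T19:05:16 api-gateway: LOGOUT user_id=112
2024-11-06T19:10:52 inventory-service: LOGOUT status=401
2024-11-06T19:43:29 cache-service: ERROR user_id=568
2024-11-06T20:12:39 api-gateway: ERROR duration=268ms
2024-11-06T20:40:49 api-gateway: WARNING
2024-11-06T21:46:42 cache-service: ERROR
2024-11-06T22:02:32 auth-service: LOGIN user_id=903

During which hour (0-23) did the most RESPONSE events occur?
15

To find the peak hour:

1. Group all RESPONSE events by hour
2. Count events in each hour
3. Find hour with maximum count
4. Peak hour: 15 (with 3 events)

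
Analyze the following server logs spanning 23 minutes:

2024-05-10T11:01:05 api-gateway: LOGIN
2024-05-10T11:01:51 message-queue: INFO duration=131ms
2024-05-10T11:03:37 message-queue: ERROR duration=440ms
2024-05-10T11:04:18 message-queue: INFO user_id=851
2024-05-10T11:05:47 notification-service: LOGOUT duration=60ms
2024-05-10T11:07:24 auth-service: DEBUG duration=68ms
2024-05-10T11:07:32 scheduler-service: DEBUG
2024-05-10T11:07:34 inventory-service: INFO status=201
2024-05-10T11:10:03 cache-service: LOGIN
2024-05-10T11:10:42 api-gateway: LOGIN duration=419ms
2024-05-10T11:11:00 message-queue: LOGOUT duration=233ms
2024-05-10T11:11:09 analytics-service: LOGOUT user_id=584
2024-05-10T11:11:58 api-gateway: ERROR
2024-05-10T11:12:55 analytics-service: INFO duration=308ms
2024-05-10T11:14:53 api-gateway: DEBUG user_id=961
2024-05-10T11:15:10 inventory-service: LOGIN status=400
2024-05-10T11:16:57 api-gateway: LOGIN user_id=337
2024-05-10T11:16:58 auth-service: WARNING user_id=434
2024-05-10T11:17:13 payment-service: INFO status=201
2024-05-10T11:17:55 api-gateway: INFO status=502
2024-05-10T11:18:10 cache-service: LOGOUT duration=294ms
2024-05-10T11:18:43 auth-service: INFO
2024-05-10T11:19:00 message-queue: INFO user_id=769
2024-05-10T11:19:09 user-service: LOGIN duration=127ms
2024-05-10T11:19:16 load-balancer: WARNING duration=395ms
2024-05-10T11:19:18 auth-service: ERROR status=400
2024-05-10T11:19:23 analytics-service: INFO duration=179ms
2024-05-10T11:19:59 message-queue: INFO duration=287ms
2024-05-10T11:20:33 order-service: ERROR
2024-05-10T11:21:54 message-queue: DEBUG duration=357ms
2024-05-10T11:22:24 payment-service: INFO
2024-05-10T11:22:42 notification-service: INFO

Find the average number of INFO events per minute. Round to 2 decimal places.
0.52

To calculate the rate:

1. Count total INFO events: 12
2. Total time period: 23 minutes
3. Rate = 12 / 23 = 0.52 events per minute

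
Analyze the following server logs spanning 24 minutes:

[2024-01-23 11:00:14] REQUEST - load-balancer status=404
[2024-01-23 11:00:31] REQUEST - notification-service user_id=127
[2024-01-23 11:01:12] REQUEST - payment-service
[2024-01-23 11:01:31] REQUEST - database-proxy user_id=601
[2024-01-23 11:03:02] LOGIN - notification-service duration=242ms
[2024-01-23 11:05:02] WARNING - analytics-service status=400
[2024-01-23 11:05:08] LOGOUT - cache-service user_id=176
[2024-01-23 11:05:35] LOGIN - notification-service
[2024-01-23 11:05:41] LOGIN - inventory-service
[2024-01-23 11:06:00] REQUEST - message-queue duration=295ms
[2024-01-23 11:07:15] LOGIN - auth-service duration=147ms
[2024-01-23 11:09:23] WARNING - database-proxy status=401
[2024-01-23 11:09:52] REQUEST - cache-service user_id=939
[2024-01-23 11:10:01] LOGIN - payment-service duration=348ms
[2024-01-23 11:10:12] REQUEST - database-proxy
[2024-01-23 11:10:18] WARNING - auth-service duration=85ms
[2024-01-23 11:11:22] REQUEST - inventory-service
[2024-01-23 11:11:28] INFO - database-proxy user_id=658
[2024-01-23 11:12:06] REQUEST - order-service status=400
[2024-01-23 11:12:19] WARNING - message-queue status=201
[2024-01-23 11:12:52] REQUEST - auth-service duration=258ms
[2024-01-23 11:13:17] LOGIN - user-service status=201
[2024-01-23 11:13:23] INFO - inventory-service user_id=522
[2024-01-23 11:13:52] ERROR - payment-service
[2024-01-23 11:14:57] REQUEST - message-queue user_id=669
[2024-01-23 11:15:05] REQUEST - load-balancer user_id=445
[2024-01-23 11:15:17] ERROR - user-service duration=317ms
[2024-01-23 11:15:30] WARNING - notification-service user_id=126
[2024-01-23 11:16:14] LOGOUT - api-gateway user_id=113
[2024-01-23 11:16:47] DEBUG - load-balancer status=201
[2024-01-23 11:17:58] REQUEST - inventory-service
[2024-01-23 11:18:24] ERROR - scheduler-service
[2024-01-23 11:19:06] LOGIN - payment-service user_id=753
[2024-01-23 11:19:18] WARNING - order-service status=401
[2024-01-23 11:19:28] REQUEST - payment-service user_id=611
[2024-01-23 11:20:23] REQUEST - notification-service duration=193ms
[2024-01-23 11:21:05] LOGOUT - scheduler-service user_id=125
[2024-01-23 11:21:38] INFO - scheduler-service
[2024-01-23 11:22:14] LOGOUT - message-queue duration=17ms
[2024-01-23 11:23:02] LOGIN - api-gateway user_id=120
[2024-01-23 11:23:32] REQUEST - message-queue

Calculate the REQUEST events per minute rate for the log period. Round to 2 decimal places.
0.67

To calculate the rate:

1. Count total REQUEST events: 16
2. Total time period: 24 minutes
3. Rate = 16 / 24 = 0.67 events per minute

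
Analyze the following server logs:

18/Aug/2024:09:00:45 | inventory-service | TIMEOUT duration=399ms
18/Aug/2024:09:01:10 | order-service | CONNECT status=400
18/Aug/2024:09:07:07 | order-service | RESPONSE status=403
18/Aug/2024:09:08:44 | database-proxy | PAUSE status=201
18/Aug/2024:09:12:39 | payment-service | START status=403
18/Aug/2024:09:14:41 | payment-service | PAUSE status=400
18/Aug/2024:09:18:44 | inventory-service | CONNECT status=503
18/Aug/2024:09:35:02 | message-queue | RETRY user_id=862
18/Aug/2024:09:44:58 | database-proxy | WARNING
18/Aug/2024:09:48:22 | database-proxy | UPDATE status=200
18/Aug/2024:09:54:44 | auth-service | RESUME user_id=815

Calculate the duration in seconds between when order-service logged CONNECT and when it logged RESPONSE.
357

To find the time between events:

1. Locate the first CONNECT event for order-service: 18/Aug/2024:09:01:10
2. Locate the first RESPONSE event for order-service: 18/Aug/2024:09:07:07
3. Calculate the difference: 18/Aug/2024:09:07:07 - 18/Aug/2024:09:01:10 = 357 seconds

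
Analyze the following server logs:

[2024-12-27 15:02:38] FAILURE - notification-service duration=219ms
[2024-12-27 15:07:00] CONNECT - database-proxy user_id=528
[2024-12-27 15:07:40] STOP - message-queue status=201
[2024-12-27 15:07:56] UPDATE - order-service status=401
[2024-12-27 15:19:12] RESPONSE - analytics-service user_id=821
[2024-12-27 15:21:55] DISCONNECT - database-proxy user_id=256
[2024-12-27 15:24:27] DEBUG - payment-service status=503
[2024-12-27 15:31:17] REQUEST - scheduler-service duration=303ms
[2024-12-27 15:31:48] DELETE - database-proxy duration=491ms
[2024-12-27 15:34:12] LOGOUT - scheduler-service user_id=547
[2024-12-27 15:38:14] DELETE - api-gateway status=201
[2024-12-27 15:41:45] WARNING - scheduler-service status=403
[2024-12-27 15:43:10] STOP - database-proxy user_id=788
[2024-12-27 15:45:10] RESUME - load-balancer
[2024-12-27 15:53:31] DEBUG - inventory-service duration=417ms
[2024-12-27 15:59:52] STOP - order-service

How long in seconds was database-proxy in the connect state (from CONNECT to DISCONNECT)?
895

To calculate state duration:

1. Find CONNECT event for database-proxy: 2024-12-27 15:07:00
2. Find DISCONNECT event for database-proxy: 2024-12-27 15:21:55
3. Calculate duration: 2024-12-27 15:21:55 - 2024-12-27 15:07:00 = 895 seconds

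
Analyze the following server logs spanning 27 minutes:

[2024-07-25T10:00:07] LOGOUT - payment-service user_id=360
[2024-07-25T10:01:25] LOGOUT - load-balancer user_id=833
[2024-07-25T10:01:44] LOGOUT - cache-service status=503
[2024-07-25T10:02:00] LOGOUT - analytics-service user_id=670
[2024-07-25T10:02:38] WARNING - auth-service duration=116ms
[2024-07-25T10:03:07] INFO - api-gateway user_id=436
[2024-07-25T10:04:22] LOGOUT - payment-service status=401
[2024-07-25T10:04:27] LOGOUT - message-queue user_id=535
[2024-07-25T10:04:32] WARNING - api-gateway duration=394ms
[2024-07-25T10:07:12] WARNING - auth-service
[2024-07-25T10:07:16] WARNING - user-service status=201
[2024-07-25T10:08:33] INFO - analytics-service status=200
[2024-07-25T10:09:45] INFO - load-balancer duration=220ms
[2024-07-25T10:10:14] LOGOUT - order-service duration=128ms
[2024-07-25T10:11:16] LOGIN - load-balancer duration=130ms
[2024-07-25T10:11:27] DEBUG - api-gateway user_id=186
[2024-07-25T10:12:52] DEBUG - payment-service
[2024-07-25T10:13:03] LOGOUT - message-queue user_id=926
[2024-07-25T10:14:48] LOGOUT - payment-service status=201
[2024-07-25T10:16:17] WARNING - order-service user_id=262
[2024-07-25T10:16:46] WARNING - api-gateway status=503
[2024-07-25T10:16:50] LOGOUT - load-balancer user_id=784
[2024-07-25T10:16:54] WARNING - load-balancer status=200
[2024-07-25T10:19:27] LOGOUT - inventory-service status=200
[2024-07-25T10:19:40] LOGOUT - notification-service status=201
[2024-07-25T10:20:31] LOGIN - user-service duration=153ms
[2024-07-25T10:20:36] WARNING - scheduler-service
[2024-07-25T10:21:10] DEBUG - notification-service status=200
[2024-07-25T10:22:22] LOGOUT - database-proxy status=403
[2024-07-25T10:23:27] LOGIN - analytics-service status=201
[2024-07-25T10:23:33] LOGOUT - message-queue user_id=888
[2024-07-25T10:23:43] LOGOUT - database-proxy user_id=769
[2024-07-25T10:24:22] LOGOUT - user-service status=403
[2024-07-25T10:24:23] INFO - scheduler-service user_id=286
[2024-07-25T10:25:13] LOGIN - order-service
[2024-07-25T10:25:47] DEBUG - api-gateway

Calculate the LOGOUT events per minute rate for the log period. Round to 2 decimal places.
0.59

To calculate the rate:

1. Count total LOGOUT events: 16
2. Total time period: 27 minutes
3. Rate = 16 / 27 = 0.59 events per minute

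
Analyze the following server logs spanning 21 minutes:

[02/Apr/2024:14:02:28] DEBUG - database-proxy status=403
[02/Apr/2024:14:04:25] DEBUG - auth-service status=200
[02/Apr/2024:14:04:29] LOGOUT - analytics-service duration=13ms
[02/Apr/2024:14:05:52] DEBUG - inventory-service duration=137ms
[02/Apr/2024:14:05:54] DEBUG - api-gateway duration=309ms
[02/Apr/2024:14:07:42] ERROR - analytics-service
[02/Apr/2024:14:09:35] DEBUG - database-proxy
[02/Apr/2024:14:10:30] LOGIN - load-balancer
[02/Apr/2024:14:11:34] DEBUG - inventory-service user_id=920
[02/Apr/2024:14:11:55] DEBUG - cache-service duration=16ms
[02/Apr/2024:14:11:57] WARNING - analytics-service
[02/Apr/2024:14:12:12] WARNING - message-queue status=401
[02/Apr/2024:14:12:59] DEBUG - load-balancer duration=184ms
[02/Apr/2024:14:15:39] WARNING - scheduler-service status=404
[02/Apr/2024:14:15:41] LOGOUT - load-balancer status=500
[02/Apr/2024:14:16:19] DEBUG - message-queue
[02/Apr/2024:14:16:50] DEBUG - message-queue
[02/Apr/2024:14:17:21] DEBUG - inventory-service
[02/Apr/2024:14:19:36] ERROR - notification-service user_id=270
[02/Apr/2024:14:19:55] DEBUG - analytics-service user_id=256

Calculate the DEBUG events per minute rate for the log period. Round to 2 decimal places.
0.57

To calculate the rate:

1. Count total DEBUG events: 12
2. Total time period: 21 minutes
3. Rate = 12 / 21 = 0.57 events per minute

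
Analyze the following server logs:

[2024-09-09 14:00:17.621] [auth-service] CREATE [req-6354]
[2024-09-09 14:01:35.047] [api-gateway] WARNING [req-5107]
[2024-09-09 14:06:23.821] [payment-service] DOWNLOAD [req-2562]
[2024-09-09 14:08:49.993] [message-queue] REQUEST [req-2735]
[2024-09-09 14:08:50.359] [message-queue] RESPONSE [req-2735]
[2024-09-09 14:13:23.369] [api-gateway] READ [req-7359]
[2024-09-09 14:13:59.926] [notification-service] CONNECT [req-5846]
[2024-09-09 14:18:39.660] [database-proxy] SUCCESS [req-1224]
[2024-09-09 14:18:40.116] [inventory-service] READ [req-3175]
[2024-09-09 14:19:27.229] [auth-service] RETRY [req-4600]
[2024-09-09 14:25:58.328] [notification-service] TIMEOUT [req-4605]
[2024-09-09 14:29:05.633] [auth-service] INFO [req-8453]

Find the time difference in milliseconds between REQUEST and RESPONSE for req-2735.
366

To calculate latency:

1. Find REQUEST with id req-2735: 2024-09-09 14:08:49.993
2. Find RESPONSE with id req-2735: 2024-09-09 14:08:50.359
3. Latency: 2024-09-09 14:08:50.359 - 2024-09-09 14:08:49.993 = 366ms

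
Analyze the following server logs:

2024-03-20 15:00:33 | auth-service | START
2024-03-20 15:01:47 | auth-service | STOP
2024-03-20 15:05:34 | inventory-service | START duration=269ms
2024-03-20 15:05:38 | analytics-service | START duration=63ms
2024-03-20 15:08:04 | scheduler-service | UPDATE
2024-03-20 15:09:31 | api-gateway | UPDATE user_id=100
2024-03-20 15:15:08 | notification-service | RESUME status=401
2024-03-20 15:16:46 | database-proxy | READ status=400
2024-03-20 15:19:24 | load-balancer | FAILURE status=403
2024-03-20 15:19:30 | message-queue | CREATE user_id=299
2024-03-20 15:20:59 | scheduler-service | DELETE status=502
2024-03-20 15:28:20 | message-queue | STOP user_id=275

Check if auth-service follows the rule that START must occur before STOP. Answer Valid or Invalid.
Valid

To validate ordering:

1. Required order: START → STOP
2. Rule: START must occur before STOP
3. Check actual order of events for auth-service
4. Result: Valid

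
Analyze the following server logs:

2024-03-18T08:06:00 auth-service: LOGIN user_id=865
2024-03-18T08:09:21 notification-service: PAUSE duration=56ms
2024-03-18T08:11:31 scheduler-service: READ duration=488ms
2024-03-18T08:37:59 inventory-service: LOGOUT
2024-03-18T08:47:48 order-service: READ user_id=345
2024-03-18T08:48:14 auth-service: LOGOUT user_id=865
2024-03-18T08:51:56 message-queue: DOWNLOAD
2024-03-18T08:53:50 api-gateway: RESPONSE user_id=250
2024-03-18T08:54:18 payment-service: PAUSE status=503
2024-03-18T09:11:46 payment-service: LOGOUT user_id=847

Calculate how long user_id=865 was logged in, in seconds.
2534

To calculate session duration:

1. Find LOGIN event for user_id=865: 2024-03-18T08:06:00
2. Find LOGOUT event for user_id=865: 2024-03-18T08:48:14
3. Session duration: 2024-03-18T08:48:14 - 2024-03-18T08:06:00 = 2534 seconds (42 minutes)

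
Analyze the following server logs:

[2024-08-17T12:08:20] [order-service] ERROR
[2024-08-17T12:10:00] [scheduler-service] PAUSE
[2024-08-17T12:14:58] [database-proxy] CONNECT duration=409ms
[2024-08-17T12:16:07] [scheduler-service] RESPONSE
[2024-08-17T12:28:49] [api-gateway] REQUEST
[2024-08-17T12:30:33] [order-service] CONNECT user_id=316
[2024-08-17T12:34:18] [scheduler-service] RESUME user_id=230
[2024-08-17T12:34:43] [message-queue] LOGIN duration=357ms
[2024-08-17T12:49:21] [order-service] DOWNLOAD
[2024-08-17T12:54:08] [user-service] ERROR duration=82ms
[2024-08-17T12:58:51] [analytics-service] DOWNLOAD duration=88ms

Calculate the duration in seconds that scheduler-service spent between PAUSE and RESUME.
1458

To calculate state duration:

1. Find PAUSE event for scheduler-service: 2024-08-17T12:10:00
2. Find RESUME event for scheduler-service: 2024-08-17T12:34:18
3. Calculate duration: 2024-08-17T12:34:18 - 2024-08-17T12:10:00 = 1458 seconds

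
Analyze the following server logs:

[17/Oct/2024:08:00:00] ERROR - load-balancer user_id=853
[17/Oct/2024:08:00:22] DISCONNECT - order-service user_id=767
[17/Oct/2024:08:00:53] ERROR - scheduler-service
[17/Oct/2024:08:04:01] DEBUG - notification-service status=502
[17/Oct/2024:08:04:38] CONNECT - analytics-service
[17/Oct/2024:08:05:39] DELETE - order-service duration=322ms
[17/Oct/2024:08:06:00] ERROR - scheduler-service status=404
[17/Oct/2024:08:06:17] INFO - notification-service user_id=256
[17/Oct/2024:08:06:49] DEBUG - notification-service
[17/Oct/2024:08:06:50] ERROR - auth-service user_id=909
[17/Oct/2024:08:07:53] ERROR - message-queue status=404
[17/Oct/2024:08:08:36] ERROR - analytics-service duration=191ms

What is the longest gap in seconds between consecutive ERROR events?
307

To find the longest gap:

1. Extract all ERROR events in chronological order
2. Calculate time differences between consecutive events
3. Find the maximum difference
4. Longest gap: 307 seconds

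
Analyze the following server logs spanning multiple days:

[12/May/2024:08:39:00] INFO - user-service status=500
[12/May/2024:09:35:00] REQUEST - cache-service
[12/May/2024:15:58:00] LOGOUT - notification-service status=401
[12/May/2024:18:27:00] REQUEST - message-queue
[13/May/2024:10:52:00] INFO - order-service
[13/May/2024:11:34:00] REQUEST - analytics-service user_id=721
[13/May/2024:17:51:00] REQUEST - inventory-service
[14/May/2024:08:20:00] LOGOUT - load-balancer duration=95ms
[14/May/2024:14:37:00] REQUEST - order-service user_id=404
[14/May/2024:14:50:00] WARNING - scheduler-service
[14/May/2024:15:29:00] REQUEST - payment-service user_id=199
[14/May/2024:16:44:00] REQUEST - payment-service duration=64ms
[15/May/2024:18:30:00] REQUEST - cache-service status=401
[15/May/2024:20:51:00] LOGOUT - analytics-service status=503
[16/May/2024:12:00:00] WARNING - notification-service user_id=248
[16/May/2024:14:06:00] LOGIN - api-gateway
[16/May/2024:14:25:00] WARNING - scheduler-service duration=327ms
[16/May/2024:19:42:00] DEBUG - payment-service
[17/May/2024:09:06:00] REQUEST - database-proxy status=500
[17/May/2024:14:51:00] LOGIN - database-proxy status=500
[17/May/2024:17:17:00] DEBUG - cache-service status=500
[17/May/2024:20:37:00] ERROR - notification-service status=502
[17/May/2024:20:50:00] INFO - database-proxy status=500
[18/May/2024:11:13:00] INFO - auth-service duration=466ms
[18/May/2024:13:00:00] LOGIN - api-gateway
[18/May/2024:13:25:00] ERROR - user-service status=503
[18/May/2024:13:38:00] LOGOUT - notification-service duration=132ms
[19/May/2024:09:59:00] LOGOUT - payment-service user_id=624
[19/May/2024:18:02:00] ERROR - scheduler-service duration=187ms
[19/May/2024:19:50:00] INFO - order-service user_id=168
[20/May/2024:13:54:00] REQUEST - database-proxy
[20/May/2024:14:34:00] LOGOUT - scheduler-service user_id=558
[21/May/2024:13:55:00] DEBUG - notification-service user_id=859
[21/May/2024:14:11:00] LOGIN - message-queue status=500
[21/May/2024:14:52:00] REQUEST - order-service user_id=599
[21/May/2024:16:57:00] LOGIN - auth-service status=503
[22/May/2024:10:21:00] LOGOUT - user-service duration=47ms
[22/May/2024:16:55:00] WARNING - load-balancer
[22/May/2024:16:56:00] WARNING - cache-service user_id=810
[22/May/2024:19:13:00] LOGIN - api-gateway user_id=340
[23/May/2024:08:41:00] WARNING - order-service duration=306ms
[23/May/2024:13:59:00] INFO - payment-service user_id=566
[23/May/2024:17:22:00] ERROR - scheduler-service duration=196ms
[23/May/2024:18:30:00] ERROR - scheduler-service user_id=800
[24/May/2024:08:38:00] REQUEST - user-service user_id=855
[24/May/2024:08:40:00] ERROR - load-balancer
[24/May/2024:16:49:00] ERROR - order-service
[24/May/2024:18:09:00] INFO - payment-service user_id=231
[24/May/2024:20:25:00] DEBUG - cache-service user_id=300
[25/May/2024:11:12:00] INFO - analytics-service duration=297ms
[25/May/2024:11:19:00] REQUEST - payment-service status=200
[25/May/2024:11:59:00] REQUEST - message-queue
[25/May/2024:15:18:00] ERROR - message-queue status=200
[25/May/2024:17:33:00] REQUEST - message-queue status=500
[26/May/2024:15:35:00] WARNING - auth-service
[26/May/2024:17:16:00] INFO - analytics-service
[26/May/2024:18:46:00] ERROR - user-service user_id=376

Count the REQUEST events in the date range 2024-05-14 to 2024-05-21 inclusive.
7

To filter by date range:

1. Date range: 2024-05-14 through 2024-05-21, both dates inclusive
2. Filter for REQUEST events whose date falls in this range
3. Count matching events: 7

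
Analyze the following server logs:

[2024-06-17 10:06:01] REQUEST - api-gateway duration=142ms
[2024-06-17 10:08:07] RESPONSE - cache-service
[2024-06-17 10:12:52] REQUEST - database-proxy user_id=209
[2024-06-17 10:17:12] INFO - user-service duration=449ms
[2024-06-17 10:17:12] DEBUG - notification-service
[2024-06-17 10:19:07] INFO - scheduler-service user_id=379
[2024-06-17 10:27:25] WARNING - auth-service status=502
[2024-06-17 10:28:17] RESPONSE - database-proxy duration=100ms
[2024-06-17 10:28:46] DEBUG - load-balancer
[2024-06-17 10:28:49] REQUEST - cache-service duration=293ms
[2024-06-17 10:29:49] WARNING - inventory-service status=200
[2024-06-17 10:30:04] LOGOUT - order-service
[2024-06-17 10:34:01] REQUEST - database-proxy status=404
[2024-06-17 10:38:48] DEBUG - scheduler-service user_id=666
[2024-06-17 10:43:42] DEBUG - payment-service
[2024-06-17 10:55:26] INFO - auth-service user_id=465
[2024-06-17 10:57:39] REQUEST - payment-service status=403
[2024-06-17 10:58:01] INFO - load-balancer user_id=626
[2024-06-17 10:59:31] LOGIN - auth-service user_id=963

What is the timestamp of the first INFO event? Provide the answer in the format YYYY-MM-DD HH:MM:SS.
2024-06-17 10:17:12

To find the first event:

1. Filter for all INFO events
2. Sort by timestamp
3. Select the first one
4. Timestamp: 2024-06-17 10:17:12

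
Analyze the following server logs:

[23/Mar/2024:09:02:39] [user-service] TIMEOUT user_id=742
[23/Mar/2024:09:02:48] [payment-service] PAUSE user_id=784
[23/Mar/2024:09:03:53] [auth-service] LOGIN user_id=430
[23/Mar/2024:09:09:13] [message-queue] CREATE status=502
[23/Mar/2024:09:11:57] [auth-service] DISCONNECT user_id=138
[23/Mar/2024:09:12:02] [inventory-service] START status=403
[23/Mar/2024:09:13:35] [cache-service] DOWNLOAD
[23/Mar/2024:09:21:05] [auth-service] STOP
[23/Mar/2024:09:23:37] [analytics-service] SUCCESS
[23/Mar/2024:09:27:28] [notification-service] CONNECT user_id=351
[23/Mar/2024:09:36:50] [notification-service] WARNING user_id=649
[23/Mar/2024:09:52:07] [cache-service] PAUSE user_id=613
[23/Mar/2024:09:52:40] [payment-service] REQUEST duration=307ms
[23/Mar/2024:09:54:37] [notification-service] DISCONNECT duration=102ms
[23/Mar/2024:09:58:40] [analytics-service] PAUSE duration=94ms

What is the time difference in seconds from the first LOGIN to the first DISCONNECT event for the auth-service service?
484

To find the time between events:

1. Locate the first LOGIN event for auth-service: 23/Mar/2024:09:03:53
2. Locate the first DISCONNECT event for auth-service: 23/Mar/2024:09:11:57
3. Calculate the difference: 23/Mar/2024:09:11:57 - 23/Mar/2024:09:03:53 = 484 seconds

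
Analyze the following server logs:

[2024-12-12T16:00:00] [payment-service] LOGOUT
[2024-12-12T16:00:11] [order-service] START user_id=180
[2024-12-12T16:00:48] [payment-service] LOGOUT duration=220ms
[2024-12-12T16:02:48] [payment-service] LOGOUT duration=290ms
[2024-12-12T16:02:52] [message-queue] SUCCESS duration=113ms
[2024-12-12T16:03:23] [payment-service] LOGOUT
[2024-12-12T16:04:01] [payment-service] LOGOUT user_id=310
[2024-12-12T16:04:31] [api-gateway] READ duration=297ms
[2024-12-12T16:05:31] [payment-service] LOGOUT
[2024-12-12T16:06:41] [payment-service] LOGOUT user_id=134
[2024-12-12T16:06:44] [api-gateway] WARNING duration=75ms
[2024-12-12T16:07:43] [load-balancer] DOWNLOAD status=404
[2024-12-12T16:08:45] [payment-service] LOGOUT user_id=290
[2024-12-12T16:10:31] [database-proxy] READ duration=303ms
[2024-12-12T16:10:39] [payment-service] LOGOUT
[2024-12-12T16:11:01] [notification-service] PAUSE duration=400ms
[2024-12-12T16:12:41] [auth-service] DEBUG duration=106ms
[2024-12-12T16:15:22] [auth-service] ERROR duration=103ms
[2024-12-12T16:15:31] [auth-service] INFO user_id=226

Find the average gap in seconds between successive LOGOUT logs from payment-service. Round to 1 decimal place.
79.9

To calculate average interval:

1. Find all LOGOUT events for payment-service in order
2. Calculate time gaps between consecutive events
3. Compute mean of gaps: 639 / 8 = 79.9 seconds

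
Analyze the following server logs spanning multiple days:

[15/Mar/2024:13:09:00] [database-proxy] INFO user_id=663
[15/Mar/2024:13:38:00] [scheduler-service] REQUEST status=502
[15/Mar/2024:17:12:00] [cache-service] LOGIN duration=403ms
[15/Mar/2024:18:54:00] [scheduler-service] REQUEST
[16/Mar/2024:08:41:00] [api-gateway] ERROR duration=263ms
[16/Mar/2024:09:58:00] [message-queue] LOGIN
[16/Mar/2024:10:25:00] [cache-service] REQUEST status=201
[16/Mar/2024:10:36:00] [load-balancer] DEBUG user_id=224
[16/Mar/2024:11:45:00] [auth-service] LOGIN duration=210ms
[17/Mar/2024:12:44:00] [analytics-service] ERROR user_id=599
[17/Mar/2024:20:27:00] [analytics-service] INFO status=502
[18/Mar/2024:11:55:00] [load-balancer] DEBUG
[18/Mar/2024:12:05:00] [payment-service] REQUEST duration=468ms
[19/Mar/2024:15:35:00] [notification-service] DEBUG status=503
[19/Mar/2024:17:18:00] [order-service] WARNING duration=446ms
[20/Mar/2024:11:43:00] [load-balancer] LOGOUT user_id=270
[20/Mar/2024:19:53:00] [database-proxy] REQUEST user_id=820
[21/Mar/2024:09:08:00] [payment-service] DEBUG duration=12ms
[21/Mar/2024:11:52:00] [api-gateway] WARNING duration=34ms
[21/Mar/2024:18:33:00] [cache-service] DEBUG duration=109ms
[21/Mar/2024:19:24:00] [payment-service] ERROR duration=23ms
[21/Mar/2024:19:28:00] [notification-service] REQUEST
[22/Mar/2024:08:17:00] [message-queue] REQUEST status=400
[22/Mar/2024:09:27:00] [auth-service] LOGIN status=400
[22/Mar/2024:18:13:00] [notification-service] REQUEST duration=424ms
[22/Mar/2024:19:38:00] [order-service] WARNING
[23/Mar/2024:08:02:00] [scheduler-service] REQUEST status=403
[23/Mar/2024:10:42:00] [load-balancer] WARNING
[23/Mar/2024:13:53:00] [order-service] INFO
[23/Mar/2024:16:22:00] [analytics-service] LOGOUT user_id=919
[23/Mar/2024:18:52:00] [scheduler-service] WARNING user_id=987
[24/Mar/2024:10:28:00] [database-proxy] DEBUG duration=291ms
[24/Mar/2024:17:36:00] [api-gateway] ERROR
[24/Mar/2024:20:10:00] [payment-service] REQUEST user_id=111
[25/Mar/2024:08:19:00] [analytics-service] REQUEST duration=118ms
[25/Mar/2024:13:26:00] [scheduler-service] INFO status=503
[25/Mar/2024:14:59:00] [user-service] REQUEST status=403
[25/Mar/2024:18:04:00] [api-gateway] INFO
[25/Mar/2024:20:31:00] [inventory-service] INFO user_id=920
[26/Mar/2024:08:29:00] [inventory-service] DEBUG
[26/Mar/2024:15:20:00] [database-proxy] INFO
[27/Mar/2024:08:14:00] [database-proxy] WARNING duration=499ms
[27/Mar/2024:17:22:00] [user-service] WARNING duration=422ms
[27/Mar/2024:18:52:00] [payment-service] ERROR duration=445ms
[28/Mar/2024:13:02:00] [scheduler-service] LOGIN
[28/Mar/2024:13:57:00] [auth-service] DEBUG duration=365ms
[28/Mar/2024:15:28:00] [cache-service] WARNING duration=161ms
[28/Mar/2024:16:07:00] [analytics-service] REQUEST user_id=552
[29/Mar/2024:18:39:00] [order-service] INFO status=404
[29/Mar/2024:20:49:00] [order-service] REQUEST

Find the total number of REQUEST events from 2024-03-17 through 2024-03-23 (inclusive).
6

To filter by date range:

1. Date range: 2024-03-17 through 2024-03-23, both dates inclusive
2. Filter for REQUEST events whose date falls in this range
3. Count matching events: 6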